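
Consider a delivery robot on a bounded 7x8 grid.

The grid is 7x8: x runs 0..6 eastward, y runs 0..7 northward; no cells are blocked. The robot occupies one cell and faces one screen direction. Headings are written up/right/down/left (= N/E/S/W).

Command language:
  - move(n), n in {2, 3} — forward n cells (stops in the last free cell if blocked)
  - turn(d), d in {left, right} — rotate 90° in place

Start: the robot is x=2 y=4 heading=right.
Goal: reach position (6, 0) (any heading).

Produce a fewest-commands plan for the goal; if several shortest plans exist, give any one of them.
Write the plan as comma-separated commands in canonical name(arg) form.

from: x=2 y=4 heading=right
t=1 move(2) ⇒ x=4 y=4 heading=right
t=2 move(2) ⇒ x=6 y=4 heading=right
t=3 turn(right) ⇒ x=6 y=4 heading=down
t=4 move(2) ⇒ x=6 y=2 heading=down
t=5 move(2) ⇒ x=6 y=0 heading=down
nothing shorter than 5 reaches the goal.

move(2), move(2), turn(right), move(2), move(2)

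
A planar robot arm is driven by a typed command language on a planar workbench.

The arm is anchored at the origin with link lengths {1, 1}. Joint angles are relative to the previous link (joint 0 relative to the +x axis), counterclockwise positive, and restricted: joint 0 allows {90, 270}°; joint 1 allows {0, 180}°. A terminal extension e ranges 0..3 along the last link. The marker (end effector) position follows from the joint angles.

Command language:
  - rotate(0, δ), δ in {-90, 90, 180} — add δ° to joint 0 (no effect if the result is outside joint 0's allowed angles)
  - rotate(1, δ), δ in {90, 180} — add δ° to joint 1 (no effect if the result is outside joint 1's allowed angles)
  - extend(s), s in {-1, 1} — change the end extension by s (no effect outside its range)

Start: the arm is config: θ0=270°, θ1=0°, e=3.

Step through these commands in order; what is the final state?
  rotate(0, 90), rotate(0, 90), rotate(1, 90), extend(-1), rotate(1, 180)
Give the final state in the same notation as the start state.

config: θ0=270°, θ1=180°, e=2

begin: config: θ0=270°, θ1=0°, e=3
[1] after rotate(0, 90): config: θ0=270°, θ1=0°, e=3
[2] after rotate(0, 90): config: θ0=270°, θ1=0°, e=3
[3] after rotate(1, 90): config: θ0=270°, θ1=0°, e=3
[4] after extend(-1): config: θ0=270°, θ1=0°, e=2
[5] after rotate(1, 180): config: θ0=270°, θ1=180°, e=2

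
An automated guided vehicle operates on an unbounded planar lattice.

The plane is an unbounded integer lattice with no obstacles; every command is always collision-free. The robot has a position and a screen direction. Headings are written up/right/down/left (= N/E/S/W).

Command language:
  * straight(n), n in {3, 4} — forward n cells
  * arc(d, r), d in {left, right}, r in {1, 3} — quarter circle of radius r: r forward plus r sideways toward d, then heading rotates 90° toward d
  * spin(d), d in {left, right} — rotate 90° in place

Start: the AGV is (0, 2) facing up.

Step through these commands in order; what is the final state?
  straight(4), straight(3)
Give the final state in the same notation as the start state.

(0, 9) facing up

start: (0, 2) facing up
1. straight(4) → (0, 6) facing up
2. straight(3) → (0, 9) facing up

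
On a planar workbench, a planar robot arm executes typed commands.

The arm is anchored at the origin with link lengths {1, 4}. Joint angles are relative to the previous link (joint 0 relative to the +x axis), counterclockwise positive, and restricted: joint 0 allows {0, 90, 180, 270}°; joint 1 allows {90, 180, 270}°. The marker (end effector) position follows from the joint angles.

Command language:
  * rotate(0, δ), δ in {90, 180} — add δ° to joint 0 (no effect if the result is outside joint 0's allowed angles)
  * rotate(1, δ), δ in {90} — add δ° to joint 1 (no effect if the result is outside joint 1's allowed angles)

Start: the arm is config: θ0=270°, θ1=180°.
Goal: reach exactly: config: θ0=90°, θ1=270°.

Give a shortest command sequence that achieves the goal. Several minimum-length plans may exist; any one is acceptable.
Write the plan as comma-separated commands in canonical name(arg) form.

start: config: θ0=270°, θ1=180°
step 1 (rotate(0, 180)): config: θ0=90°, θ1=180°
step 2 (rotate(1, 90)): config: θ0=90°, θ1=270°
nothing shorter than 2 reaches the goal.

rotate(0, 180), rotate(1, 90)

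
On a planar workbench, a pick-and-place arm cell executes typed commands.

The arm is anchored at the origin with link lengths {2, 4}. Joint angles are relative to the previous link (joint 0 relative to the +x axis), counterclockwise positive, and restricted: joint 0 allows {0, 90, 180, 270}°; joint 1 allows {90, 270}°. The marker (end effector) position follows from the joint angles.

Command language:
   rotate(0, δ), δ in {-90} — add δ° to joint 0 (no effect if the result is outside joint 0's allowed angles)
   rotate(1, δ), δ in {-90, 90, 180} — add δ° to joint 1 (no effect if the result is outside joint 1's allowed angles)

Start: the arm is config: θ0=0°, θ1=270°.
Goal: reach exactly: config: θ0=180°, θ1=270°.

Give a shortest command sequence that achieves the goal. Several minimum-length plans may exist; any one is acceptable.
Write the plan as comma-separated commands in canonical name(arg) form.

rotate(0, -90), rotate(0, -90)

initial: config: θ0=0°, θ1=270°
step 1 (rotate(0, -90)): config: θ0=270°, θ1=270°
step 2 (rotate(0, -90)): config: θ0=180°, θ1=270°
nothing shorter than 2 reaches the goal.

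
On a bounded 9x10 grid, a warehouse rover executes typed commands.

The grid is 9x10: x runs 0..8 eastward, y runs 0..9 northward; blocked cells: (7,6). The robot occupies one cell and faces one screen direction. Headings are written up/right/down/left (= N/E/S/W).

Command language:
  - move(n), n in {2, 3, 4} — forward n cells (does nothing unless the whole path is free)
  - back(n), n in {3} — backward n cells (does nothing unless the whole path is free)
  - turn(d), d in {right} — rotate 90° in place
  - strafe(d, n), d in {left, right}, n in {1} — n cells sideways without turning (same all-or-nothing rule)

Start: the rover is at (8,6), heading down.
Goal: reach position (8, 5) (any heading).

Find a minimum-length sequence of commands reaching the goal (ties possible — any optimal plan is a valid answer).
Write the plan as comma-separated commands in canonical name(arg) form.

back(3), move(4)

t0: at (8,6), heading down
1. back(3) → at (8,9), heading down
2. move(4) → at (8,5), heading down
shorter routes all fall short; 2 is best.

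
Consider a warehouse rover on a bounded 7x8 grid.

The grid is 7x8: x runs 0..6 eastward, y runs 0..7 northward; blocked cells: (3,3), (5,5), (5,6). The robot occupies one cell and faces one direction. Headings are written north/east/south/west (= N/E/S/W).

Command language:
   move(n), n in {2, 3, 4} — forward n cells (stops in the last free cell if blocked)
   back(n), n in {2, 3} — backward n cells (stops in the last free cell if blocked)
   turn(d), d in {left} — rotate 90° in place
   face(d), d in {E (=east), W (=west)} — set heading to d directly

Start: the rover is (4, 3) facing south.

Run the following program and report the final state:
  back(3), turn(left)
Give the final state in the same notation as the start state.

from: (4, 3) facing south
[1] after back(3): (4, 6) facing south
[2] after turn(left): (4, 6) facing east

(4, 6) facing east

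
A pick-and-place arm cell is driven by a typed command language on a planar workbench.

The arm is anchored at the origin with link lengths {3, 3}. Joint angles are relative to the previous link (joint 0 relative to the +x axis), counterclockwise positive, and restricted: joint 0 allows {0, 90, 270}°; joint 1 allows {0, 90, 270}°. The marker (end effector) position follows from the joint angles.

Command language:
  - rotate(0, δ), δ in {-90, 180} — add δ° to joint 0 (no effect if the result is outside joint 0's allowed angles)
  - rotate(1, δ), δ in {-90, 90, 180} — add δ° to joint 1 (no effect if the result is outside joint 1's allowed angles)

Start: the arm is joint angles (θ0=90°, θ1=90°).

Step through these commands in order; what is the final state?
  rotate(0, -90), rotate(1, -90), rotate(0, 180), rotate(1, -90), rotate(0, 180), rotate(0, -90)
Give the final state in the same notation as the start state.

begin: joint angles (θ0=90°, θ1=90°)
[1] after rotate(0, -90): joint angles (θ0=0°, θ1=90°)
[2] after rotate(1, -90): joint angles (θ0=0°, θ1=0°)
[3] after rotate(0, 180): joint angles (θ0=0°, θ1=0°)
[4] after rotate(1, -90): joint angles (θ0=0°, θ1=270°)
[5] after rotate(0, 180): joint angles (θ0=0°, θ1=270°)
[6] after rotate(0, -90): joint angles (θ0=270°, θ1=270°)

joint angles (θ0=270°, θ1=270°)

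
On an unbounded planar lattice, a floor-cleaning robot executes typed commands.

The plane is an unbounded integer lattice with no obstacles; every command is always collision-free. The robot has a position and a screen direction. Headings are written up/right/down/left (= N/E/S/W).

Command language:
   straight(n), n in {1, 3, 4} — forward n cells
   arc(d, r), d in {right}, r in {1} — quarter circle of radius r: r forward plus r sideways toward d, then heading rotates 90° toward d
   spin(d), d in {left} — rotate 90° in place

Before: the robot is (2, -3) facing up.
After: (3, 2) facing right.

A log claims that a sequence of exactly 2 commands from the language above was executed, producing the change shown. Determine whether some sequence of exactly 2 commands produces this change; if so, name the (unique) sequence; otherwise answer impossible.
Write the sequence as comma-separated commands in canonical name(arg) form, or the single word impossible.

straight(4), arc(right, 1)

key: order matters: swapping straight(4) and arc(right, 1) lands elsewhere
begin: (2, -3) facing up
1. straight(4) → (2, 1) facing up
2. arc(right, 1) → (3, 2) facing right
no other 2-command option fits: unique.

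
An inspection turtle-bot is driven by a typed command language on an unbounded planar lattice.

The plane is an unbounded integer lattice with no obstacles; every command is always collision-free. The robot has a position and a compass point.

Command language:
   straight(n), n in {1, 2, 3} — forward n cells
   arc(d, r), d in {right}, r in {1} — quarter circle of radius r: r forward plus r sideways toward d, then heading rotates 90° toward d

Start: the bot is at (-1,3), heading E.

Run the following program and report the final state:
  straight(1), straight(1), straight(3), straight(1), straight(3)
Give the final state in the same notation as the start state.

t0: at (-1,3), heading E
step 1 (straight(1)): at (0,3), heading E
step 2 (straight(1)): at (1,3), heading E
step 3 (straight(3)): at (4,3), heading E
step 4 (straight(1)): at (5,3), heading E
step 5 (straight(3)): at (8,3), heading E

at (8,3), heading E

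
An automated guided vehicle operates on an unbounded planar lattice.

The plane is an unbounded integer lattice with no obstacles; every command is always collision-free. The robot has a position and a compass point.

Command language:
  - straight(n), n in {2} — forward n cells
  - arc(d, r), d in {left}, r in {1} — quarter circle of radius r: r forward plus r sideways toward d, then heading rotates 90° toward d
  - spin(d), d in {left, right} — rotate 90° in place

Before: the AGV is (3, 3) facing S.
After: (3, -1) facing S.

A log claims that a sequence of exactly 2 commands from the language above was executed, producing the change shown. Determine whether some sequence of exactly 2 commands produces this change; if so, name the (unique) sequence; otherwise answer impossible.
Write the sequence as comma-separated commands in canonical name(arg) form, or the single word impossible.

straight(2), straight(2)

key: heading stays S — no command in the sequence turns
start: (3, 3) facing S
step 1 (straight(2)): (3, 1) facing S
step 2 (straight(2)): (3, -1) facing S
uniquely the one of 16 2-step routes that fits.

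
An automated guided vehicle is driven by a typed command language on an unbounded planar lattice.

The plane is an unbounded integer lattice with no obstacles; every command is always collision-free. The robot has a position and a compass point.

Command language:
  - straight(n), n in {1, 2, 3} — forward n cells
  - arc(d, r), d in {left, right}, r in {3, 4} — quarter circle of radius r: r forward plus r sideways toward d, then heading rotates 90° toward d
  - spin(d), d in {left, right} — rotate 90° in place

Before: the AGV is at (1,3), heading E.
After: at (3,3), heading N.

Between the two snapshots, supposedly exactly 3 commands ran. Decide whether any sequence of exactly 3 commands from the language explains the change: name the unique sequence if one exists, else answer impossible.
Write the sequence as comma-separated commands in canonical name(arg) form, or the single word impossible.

straight(1), straight(1), spin(left)

key: running spin(left) before straight(1) would end elsewhere — order is forced
initial: at (1,3), heading E
1. straight(1) → at (2,3), heading E
2. straight(1) → at (3,3), heading E
3. spin(left) → at (3,3), heading N
uniquely the one of 729 3-step routes that fits.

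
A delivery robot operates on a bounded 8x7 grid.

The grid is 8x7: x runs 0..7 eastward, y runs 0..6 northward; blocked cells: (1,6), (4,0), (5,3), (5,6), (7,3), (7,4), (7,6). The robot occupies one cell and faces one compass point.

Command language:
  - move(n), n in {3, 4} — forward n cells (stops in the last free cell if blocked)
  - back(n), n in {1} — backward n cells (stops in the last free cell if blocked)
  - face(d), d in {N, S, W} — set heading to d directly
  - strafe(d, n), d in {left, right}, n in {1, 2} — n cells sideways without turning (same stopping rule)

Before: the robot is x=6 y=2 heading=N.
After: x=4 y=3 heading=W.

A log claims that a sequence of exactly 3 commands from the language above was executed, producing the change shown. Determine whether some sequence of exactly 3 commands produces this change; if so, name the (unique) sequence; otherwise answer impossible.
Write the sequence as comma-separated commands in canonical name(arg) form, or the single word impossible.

key: cell and facing (now W) both changed — the 3 commands mix motion and turning
begin: x=6 y=2 heading=N
t=1 strafe(left, 2) ⇒ x=4 y=2 heading=N
t=2 face(W) ⇒ x=4 y=2 heading=W
t=3 strafe(right, 1) ⇒ x=4 y=3 heading=W
no other 3-command option fits: unique.

strafe(left, 2), face(W), strafe(right, 1)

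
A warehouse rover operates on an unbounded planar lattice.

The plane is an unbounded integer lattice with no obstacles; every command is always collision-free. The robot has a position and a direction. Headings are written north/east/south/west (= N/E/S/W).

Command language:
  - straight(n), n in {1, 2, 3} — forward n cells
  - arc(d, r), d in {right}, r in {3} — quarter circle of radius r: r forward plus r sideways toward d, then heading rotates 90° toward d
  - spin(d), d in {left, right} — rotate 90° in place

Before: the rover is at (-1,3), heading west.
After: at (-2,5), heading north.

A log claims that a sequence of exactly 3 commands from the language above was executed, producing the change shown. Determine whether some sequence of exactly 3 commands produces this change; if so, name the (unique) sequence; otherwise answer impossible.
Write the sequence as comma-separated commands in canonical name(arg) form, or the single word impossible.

straight(1), spin(right), straight(2)

key: position moved to (-2,5) AND the heading swung to N — translation plus rotation needed
begin: at (-1,3), heading west
1. straight(1) → at (-2,3), heading west
2. spin(right) → at (-2,3), heading north
3. straight(2) → at (-2,5), heading north
all 216 alternatives checked — unique.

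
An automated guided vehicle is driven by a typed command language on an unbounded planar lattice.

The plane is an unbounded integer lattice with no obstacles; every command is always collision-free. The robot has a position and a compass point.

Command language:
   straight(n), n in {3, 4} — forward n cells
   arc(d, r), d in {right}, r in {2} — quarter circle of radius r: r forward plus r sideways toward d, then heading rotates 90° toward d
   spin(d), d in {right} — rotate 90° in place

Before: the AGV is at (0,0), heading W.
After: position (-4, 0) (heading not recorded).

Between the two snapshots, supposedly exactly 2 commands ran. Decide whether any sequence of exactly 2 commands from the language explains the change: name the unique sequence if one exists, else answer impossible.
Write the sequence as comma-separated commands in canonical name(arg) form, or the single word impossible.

key: running spin(right) before straight(4) would end elsewhere — order is forced
start: at (0,0), heading W
t=1 straight(4) ⇒ at (-4,0), heading W
t=2 spin(right) ⇒ at (-4,0), heading N
all 16 alternatives checked — unique.

straight(4), spin(right)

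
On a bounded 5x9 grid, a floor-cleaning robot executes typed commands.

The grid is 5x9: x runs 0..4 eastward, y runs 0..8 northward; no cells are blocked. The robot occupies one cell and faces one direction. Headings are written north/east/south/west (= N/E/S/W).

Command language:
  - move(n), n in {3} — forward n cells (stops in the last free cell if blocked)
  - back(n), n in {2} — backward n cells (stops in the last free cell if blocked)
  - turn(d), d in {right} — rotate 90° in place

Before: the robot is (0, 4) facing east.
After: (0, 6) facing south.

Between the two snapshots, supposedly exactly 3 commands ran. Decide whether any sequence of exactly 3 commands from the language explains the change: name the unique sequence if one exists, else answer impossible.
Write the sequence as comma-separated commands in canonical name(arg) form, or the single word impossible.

key: position moved to (0,6) AND the heading swung to S — translation plus rotation needed
initial: (0, 4) facing east
step 1 (back(2)): (0, 4) facing east
step 2 (turn(right)): (0, 4) facing south
step 3 (back(2)): (0, 6) facing south
no other 3-command option fits: unique.

back(2), turn(right), back(2)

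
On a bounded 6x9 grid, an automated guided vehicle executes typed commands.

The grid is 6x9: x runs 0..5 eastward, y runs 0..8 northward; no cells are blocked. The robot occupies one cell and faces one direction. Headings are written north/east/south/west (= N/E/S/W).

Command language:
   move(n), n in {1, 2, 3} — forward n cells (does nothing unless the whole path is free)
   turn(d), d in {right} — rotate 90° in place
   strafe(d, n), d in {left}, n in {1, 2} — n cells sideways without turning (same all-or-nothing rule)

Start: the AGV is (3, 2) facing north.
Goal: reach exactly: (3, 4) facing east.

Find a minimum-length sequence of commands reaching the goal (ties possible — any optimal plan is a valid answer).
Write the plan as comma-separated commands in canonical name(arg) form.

t0: (3, 2) facing north
t=1 turn(right) ⇒ (3, 2) facing east
t=2 strafe(left, 2) ⇒ (3, 4) facing east
minimal: 2 command(s), checked below 2.

turn(right), strafe(left, 2)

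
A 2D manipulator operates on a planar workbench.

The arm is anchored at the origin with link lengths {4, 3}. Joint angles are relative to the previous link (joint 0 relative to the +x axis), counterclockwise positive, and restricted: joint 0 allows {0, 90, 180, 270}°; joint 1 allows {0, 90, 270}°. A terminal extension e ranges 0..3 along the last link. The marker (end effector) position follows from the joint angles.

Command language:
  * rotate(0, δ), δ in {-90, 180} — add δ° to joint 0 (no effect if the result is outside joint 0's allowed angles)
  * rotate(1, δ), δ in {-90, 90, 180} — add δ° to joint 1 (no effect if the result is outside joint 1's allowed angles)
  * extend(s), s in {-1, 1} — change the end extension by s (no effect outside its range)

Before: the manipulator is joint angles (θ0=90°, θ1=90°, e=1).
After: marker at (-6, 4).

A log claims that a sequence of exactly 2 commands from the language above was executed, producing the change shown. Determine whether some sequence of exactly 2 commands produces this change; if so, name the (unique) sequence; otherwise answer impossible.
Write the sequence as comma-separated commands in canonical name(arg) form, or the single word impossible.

initial: joint angles (θ0=90°, θ1=90°, e=1)
t=1 extend(1) ⇒ joint angles (θ0=90°, θ1=90°, e=2)
t=2 extend(1) ⇒ joint angles (θ0=90°, θ1=90°, e=3)
no other 2-command option fits: unique.

extend(1), extend(1)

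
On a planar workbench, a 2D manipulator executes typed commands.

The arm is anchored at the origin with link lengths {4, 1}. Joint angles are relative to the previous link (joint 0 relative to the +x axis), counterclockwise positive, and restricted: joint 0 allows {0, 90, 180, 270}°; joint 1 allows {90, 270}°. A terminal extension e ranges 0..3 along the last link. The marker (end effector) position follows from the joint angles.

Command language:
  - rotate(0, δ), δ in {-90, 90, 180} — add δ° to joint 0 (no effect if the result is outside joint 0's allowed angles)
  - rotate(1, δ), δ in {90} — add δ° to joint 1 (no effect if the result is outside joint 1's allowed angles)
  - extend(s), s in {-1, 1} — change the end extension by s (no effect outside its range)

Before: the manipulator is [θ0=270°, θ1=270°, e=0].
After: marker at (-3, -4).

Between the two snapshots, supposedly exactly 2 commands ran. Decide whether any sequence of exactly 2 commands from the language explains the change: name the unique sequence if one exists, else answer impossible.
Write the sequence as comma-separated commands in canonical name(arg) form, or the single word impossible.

t0: [θ0=270°, θ1=270°, e=0]
step 1 (extend(1)): [θ0=270°, θ1=270°, e=1]
step 2 (extend(1)): [θ0=270°, θ1=270°, e=2]
no rival 2-sequence matches.

extend(1), extend(1)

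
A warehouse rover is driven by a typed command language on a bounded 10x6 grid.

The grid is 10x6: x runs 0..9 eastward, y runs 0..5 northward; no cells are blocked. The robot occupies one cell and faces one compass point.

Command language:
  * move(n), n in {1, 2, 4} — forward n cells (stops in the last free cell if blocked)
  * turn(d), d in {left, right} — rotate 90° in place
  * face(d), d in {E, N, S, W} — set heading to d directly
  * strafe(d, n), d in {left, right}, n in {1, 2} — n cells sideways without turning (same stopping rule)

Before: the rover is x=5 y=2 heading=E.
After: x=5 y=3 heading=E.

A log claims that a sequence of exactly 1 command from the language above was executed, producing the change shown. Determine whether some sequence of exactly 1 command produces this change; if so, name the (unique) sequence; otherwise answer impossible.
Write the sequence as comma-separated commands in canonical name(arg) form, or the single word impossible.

key: still facing E — the one step turns nothing
t0: x=5 y=2 heading=E
step 1 (strafe(left, 1)): x=5 y=3 heading=E
no other 1-command option fits: unique.

strafe(left, 1)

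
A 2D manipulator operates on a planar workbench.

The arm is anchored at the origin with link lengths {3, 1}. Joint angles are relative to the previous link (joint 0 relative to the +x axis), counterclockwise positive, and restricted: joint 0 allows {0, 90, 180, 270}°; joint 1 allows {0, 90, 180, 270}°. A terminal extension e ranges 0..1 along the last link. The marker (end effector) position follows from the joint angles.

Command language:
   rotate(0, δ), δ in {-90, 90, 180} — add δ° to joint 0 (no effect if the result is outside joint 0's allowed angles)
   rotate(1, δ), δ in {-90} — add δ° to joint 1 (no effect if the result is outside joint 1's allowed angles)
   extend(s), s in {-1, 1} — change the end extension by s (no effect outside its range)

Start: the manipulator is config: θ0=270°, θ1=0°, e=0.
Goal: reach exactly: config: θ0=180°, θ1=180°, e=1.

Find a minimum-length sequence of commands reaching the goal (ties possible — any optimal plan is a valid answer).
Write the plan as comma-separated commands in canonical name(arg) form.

start: config: θ0=270°, θ1=0°, e=0
t=1 rotate(1, -90) ⇒ config: θ0=270°, θ1=270°, e=0
t=2 rotate(1, -90) ⇒ config: θ0=270°, θ1=180°, e=0
t=3 rotate(0, -90) ⇒ config: θ0=180°, θ1=180°, e=0
t=4 extend(1) ⇒ config: θ0=180°, θ1=180°, e=1
no 3-step plan works, so 4 is optimal.

rotate(1, -90), rotate(1, -90), rotate(0, -90), extend(1)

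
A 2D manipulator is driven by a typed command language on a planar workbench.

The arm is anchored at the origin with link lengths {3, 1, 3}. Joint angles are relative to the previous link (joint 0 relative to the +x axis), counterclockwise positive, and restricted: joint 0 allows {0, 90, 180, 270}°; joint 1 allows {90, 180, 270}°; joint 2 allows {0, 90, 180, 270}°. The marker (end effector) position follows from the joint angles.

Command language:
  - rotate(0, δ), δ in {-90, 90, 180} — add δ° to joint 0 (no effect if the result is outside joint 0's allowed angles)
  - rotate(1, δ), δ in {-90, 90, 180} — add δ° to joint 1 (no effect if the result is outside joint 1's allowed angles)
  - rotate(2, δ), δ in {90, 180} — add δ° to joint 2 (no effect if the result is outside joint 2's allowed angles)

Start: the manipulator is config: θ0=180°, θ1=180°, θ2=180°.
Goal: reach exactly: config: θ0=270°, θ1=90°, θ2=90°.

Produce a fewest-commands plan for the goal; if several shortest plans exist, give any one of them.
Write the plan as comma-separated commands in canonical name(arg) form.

rotate(2, 90), rotate(0, 90), rotate(1, -90), rotate(2, 180)

begin: config: θ0=180°, θ1=180°, θ2=180°
[1] after rotate(2, 90): config: θ0=180°, θ1=180°, θ2=270°
[2] after rotate(0, 90): config: θ0=270°, θ1=180°, θ2=270°
[3] after rotate(1, -90): config: θ0=270°, θ1=90°, θ2=270°
[4] after rotate(2, 180): config: θ0=270°, θ1=90°, θ2=90°
shorter routes all fall short; 4 is best.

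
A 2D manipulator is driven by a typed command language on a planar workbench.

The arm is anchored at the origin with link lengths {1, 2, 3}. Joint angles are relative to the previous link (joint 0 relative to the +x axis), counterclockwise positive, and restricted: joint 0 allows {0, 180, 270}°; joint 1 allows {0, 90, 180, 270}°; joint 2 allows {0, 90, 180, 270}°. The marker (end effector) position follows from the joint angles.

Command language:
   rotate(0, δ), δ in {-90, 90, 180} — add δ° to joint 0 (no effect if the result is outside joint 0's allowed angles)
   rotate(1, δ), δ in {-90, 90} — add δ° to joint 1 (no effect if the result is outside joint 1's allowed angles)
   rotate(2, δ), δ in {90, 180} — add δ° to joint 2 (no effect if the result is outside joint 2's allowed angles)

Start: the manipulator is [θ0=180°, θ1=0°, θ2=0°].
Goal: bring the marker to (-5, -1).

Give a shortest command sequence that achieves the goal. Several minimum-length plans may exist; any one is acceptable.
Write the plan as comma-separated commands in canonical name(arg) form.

from: [θ0=180°, θ1=0°, θ2=0°]
step 1 (rotate(1, -90)): [θ0=180°, θ1=270°, θ2=0°]
step 2 (rotate(0, 90)): [θ0=270°, θ1=270°, θ2=0°]
shorter routes all fall short; 2 is best.

rotate(1, -90), rotate(0, 90)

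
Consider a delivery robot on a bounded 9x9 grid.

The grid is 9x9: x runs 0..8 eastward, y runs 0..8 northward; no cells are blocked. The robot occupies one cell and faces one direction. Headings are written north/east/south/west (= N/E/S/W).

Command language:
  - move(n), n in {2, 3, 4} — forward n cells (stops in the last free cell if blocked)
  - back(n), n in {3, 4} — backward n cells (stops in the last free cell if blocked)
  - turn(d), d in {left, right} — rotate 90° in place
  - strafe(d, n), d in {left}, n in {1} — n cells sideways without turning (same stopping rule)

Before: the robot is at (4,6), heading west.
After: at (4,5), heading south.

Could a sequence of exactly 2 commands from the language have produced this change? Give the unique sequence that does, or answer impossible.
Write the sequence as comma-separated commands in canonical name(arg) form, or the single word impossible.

strafe(left, 1), turn(left)

key: position moved to (4,5) AND the heading swung to S — translation plus rotation needed
start: at (4,6), heading west
step 1 (strafe(left, 1)): at (4,5), heading west
step 2 (turn(left)): at (4,5), heading south
no rival 2-sequence matches.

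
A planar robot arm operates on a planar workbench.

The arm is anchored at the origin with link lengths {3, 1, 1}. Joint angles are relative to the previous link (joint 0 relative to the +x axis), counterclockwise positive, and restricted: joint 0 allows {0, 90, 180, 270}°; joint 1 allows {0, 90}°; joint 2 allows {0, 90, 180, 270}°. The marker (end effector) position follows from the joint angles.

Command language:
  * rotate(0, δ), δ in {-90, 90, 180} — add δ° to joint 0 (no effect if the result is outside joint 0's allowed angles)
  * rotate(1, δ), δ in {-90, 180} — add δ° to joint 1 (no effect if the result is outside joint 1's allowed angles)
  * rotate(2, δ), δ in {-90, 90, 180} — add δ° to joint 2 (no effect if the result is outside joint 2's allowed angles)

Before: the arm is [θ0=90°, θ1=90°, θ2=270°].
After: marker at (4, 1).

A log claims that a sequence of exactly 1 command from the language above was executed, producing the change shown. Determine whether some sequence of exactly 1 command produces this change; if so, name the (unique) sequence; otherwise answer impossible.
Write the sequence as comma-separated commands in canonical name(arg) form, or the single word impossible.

rotate(0, -90)

start: [θ0=90°, θ1=90°, θ2=270°]
1. rotate(0, -90) → [θ0=0°, θ1=90°, θ2=270°]
no rival 1-sequence matches.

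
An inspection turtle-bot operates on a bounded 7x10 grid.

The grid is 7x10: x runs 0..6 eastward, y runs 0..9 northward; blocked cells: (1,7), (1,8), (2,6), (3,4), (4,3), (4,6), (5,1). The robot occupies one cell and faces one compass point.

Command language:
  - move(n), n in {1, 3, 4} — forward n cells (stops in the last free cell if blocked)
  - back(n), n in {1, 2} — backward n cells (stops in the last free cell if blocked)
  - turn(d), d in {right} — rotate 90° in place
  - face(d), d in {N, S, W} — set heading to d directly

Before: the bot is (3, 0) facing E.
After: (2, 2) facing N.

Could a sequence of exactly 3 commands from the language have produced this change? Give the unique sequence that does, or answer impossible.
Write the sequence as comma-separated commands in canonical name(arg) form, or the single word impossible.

all 729 sequences checked — none match.

impossible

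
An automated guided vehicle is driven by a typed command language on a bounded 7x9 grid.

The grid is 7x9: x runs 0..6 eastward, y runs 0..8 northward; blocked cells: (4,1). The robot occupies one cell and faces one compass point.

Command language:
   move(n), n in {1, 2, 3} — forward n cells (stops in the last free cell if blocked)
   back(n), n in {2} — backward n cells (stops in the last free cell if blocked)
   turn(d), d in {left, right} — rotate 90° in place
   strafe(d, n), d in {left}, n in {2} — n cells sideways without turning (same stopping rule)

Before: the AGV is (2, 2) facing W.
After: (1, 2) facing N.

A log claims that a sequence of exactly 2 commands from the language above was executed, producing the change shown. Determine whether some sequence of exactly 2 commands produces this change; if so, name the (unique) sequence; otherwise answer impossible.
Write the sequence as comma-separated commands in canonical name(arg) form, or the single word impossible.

key: order matters: swapping move(1) and turn(right) lands elsewhere
initial: (2, 2) facing W
t=1 move(1) ⇒ (1, 2) facing W
t=2 turn(right) ⇒ (1, 2) facing N
uniquely the one of 49 2-step routes that fits.

move(1), turn(right)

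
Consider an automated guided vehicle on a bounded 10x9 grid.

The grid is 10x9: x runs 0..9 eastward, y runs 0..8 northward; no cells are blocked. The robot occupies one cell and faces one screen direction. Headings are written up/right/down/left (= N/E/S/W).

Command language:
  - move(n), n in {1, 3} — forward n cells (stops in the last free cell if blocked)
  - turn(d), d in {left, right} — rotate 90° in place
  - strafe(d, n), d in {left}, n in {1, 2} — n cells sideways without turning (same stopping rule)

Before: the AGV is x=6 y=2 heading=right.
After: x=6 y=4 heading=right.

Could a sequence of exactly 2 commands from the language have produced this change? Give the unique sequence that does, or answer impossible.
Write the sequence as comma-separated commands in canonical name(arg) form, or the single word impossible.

key: heading stays E — no command in the sequence turns
t0: x=6 y=2 heading=right
step 1 (strafe(left, 1)): x=6 y=3 heading=right
step 2 (strafe(left, 1)): x=6 y=4 heading=right
all 36 alternatives checked — unique.

strafe(left, 1), strafe(left, 1)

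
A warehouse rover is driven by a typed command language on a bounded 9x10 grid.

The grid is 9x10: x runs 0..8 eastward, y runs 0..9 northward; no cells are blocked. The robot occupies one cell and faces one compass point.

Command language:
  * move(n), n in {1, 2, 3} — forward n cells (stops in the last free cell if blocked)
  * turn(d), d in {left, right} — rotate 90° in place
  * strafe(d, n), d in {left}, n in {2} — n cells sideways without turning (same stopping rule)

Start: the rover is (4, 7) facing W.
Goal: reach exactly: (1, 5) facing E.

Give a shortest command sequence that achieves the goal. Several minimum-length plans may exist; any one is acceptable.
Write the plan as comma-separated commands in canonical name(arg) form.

initial: (4, 7) facing W
t=1 move(3) ⇒ (1, 7) facing W
t=2 turn(left) ⇒ (1, 7) facing S
t=3 move(2) ⇒ (1, 5) facing S
t=4 turn(left) ⇒ (1, 5) facing E
nothing shorter than 4 reaches the goal.

move(3), turn(left), move(2), turn(left)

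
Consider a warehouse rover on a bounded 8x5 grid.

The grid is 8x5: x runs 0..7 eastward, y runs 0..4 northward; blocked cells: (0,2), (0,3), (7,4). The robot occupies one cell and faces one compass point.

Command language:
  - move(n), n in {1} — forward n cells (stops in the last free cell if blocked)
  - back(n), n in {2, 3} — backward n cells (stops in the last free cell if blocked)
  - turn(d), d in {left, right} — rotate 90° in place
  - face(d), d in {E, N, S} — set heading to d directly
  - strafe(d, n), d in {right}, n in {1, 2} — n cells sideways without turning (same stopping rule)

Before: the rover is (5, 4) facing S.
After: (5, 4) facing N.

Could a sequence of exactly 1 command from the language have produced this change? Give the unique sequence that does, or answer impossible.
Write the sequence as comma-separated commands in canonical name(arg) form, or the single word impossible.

key: (5,4) unchanged — the single command moves nothing
start: (5, 4) facing S
t=1 face(N) ⇒ (5, 4) facing N
all 10 alternatives checked — unique.

face(N)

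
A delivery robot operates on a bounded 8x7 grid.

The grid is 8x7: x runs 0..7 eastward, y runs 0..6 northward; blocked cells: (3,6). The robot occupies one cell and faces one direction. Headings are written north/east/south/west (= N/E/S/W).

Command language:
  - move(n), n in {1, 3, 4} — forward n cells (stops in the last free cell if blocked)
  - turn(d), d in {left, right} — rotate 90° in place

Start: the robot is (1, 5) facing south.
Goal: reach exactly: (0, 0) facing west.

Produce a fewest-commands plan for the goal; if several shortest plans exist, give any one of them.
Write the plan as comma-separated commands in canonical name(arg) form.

move(4), move(4), turn(right), move(4)

start: (1, 5) facing south
1. move(4) → (1, 1) facing south
2. move(4) → (1, 0) facing south
3. turn(right) → (1, 0) facing west
4. move(4) → (0, 0) facing west
no 3-step plan works, so 4 is optimal.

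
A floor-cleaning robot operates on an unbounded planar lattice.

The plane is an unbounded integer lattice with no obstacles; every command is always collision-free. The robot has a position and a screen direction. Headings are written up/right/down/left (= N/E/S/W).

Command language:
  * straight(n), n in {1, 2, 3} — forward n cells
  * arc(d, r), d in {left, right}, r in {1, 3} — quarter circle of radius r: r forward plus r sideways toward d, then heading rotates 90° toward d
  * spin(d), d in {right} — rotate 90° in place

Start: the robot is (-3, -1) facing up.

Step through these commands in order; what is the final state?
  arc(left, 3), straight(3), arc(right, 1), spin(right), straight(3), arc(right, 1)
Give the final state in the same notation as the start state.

(-6, 2) facing down

t0: (-3, -1) facing up
t=1 arc(left, 3) ⇒ (-6, 2) facing left
t=2 straight(3) ⇒ (-9, 2) facing left
t=3 arc(right, 1) ⇒ (-10, 3) facing up
t=4 spin(right) ⇒ (-10, 3) facing right
t=5 straight(3) ⇒ (-7, 3) facing right
t=6 arc(right, 1) ⇒ (-6, 2) facing down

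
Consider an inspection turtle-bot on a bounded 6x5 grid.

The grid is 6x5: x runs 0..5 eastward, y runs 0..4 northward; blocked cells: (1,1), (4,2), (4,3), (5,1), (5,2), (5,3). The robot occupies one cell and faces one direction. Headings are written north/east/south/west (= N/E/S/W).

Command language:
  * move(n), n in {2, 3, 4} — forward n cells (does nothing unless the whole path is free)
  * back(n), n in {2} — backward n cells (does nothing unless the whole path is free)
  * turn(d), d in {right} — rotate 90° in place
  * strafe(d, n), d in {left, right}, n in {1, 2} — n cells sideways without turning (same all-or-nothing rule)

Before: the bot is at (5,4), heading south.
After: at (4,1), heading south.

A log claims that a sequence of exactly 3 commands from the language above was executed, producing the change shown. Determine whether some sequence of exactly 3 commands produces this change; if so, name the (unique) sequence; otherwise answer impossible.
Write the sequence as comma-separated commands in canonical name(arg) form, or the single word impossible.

strafe(right, 2), move(3), strafe(left, 1)

key: order matters: swapping strafe(right, 2) and strafe(left, 1) lands elsewhere
begin: at (5,4), heading south
1. strafe(right, 2) → at (3,4), heading south
2. move(3) → at (3,1), heading south
3. strafe(left, 1) → at (4,1), heading south
uniquely the one of 729 3-step routes that fits.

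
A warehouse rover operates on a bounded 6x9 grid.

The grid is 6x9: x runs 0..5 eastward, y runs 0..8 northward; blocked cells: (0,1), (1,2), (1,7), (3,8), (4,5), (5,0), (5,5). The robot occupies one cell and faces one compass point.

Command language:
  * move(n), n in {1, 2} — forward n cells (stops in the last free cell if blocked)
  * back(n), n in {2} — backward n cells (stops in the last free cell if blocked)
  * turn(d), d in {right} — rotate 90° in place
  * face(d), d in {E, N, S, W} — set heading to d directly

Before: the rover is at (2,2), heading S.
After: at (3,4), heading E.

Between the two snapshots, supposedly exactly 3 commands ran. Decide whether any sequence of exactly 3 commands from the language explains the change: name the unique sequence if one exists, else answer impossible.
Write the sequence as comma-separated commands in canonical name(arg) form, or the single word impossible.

back(2), face(E), move(1)

key: running move(1) before back(2) would end elsewhere — order is forced
initial: at (2,2), heading S
step 1 (back(2)): at (2,4), heading S
step 2 (face(E)): at (2,4), heading E
step 3 (move(1)): at (3,4), heading E
uniquely the one of 512 3-step routes that fits.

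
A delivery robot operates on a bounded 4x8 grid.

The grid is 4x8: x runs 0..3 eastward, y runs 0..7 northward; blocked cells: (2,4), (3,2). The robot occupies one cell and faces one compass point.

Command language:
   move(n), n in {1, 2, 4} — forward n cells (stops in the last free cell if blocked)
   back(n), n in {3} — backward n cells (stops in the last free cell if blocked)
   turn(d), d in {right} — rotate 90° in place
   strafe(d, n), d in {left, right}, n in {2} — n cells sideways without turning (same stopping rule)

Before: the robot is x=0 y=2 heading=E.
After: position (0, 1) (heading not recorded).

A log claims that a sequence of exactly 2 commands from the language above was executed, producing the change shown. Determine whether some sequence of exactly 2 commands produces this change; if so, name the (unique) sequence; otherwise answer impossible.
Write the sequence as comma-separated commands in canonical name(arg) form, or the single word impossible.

key: running move(1) before turn(right) would end elsewhere — order is forced
t0: x=0 y=2 heading=E
step 1 (turn(right)): x=0 y=2 heading=S
step 2 (move(1)): x=0 y=1 heading=S
no other 2-command option fits: unique.

turn(right), move(1)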